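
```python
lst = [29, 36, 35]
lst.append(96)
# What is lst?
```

[29, 36, 35, 96]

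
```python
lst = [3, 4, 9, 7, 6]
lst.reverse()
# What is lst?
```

[6, 7, 9, 4, 3]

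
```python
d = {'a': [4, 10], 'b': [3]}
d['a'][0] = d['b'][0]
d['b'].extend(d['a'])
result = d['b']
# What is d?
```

After line 1: d = {'a': [4, 10], 'b': [3]}
After line 2 (a[0] = b[0] = 3): d = {'a': [3, 10], 'b': [3]}
After line 3 (b.extend(a) appends [3, 10]): d = {'a': [3, 10], 'b': [3, 3, 10]}
After line 4: result = d['b'] = [3, 3, 10]

{'a': [3, 10], 'b': [3, 3, 10]}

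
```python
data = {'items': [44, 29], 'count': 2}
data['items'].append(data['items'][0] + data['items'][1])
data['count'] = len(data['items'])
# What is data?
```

After line 1: data = {'items': [44, 29], 'count': 2}
After line 2 (append 44 + 29 = 73): data = {'items': [44, 29, 73], 'count': 2}
After line 3 (count = len(items) = 3): data = {'items': [44, 29, 73], 'count': 3}

{'items': [44, 29, 73], 'count': 3}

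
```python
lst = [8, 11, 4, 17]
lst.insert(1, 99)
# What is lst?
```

[8, 99, 11, 4, 17]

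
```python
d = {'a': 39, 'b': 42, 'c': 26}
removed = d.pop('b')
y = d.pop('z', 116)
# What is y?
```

After line 1: d = {'a': 39, 'b': 42, 'c': 26}
After line 2 (pop 'b' returns 42): d = {'a': 39, 'c': 26}, removed = 42
After line 3 (pop 'z' missing, returns default 116): d = {'a': 39, 'c': 26}, y = 116

116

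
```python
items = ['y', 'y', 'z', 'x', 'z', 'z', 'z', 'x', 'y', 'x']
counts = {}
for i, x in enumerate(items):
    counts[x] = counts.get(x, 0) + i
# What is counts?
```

Initial: counts = {}, items = ['y', 'y', 'z', 'x', 'z', 'z', 'z', 'x', 'y', 'x']
i=0, x='y': counts = {'y': 0}
i=1, x='y': counts = {'y': 1}
i=2, x='z': counts = {'y': 1, 'z': 2}
i=3, x='x': counts = {'y': 1, 'z': 2, 'x': 3}
i=4, x='z': counts = {'y': 1, 'z': 6, 'x': 3}
i=5, x='z': counts = {'y': 1, 'z': 11, 'x': 3}
i=6, x='z': counts = {'y': 1, 'z': 17, 'x': 3}
i=7, x='x': counts = {'y': 1, 'z': 17, 'x': 10}
i=8, x='y': counts = {'y': 9, 'z': 17, 'x': 10}
i=9, x='x': counts = {'y': 9, 'z': 17, 'x': 19}

{'y': 9, 'z': 17, 'x': 19}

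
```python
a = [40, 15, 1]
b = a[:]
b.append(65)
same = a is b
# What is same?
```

After line 1: a = [40, 15, 1]
After line 2 (b = a[:] is a shallow copy, new object): a = [40, 15, 1], b = [40, 15, 1]
After line 3 (append only mutates b): a = [40, 15, 1], b = [40, 15, 1, 65]
After line 4 (same = a is b; different objects -> False): same = False

False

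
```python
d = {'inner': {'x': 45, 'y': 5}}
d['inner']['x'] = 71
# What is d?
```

After line 1: d = {'inner': {'x': 45, 'y': 5}}
After line 2 (inner x overwritten): d = {'inner': {'x': 71, 'y': 5}}

{'inner': {'x': 71, 'y': 5}}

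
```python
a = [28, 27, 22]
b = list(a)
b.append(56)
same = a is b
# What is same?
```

After line 1: a = [28, 27, 22]
After line 2 (b = list(a) is a shallow copy, new object): a = [28, 27, 22], b = [28, 27, 22]
After line 3 (append only mutates b): a = [28, 27, 22], b = [28, 27, 22, 56]
After line 4 (same = a is b; different objects -> False): same = False

False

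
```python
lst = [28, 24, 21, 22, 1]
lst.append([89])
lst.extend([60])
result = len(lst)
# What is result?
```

After line 1: lst = [28, 24, 21, 22, 1]
After line 2 (append adds [89] as single element): lst = [28, 24, 21, 22, 1, [89]]
After line 3 (extend unpacks [60], adds 60): lst = [28, 24, 21, 22, 1, [89], 60]
After line 4: result = len(lst) = 7

7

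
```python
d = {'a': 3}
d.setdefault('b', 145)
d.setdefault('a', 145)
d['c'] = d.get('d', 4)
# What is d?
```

After line 1: d = {'a': 3}
After line 2 (setdefault adds 'b'=145): d = {'a': 3, 'b': 145}
After line 3 (setdefault 'a' no-op, already exists): d = {'a': 3, 'b': 145}
After line 4 (get('d', 4) returns default since 'd' not in d): d = {'a': 3, 'b': 145, 'c': 4}

{'a': 3, 'b': 145, 'c': 4}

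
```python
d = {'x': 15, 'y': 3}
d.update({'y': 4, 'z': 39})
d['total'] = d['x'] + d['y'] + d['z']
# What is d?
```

After line 1: d = {'x': 15, 'y': 3}
After line 2 (y overwritten, z added): d = {'x': 15, 'y': 4, 'z': 39}
After line 3 (total = 15 + 4 + 39 = 58): d = {'x': 15, 'y': 4, 'z': 39, 'total': 58}

{'x': 15, 'y': 4, 'z': 39, 'total': 58}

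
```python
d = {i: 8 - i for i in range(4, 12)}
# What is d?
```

{4: 4, 5: 3, 6: 2, 7: 1, 8: 0, 9: -1, 10: -2, 11: -3}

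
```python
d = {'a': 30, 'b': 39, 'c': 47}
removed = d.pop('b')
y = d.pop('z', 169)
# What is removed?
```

After line 1: d = {'a': 30, 'b': 39, 'c': 47}
After line 2 (pop 'b' returns 39): d = {'a': 30, 'c': 47}, removed = 39
After line 3 (pop 'z' missing, returns default 169): d = {'a': 30, 'c': 47}, y = 169

39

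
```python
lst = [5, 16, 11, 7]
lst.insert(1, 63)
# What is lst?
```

[5, 63, 16, 11, 7]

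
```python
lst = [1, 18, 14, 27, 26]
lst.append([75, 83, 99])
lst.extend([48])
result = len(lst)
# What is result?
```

After line 1: lst = [1, 18, 14, 27, 26]
After line 2 (append adds [75, 83, 99] as single element): lst = [1, 18, 14, 27, 26, [75, 83, 99]]
After line 3 (extend unpacks [48], adds 48): lst = [1, 18, 14, 27, 26, [75, 83, 99], 48]
After line 4: result = len(lst) = 7

7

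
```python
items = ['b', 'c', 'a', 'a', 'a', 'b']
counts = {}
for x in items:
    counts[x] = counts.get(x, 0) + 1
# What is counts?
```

Initial: counts = {}, items = ['b', 'c', 'a', 'a', 'a', 'b']
See 'b': counts = {'b': 1}
See 'c': counts = {'b': 1, 'c': 1}
See 'a': counts = {'b': 1, 'c': 1, 'a': 1}
See 'a': counts = {'b': 1, 'c': 1, 'a': 2}
See 'a': counts = {'b': 1, 'c': 1, 'a': 3}
See 'b': counts = {'b': 2, 'c': 1, 'a': 3}

{'b': 2, 'c': 1, 'a': 3}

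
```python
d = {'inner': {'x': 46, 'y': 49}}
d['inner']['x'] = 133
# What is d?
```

After line 1: d = {'inner': {'x': 46, 'y': 49}}
After line 2 (inner x overwritten): d = {'inner': {'x': 133, 'y': 49}}

{'inner': {'x': 133, 'y': 49}}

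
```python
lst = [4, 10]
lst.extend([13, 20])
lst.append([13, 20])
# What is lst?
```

After line 1: lst = [4, 10]
After line 2 (extend unpacks [13, 20]): lst = [4, 10, 13, 20]
After line 3 (append adds [13, 20] as single element): lst = [4, 10, 13, 20, [13, 20]]

[4, 10, 13, 20, [13, 20]]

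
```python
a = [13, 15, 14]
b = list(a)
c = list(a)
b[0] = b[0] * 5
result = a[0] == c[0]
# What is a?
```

After line 1: a = [13, 15, 14]
After line 2 (b = list(a), copy): a = [13, 15, 14], b = [13, 15, 14]
After line 3 (c = list(a) is a copy, new object): c = [13, 15, 14]
After line 4 (b[0] = 13 * 5 = 65; only b mutates (copy)): a = [13, 15, 14], b = [65, 15, 14], c = [13, 15, 14]
After line 5 (a[0] = 13, c[0] = 13; result = True)

[13, 15, 14]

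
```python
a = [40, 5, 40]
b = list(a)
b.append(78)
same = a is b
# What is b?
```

After line 1: a = [40, 5, 40]
After line 2 (b = list(a) is a shallow copy, new object): a = [40, 5, 40], b = [40, 5, 40]
After line 3 (append only mutates b): a = [40, 5, 40], b = [40, 5, 40, 78]
After line 4 (same = a is b; different objects -> False): same = False

[40, 5, 40, 78]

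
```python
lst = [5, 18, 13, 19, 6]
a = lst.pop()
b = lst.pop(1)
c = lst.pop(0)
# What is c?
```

After line 1: lst = [5, 18, 13, 19, 6]
After line 2 (pop() -> a = 6): lst = [5, 18, 13, 19]
After line 3 (pop(1) -> b = 18): lst = [5, 13, 19]
After line 4 (pop(0) -> c = 5): lst = [13, 19]

5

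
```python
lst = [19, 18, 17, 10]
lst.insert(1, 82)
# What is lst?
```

[19, 82, 18, 17, 10]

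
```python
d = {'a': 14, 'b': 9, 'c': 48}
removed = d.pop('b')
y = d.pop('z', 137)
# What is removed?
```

After line 1: d = {'a': 14, 'b': 9, 'c': 48}
After line 2 (pop 'b' returns 9): d = {'a': 14, 'c': 48}, removed = 9
After line 3 (pop 'z' missing, returns default 137): d = {'a': 14, 'c': 48}, y = 137

9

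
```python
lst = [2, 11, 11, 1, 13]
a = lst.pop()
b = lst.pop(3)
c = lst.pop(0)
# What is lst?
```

After line 1: lst = [2, 11, 11, 1, 13]
After line 2 (pop() -> a = 13): lst = [2, 11, 11, 1]
After line 3 (pop(3) -> b = 1): lst = [2, 11, 11]
After line 4 (pop(0) -> c = 2): lst = [11, 11]

[11, 11]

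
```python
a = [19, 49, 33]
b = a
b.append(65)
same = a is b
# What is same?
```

After line 1: a = [19, 49, 33]
After line 2 (b = a is an alias, same object): a = [19, 49, 33], b = [19, 49, 33]
After line 3 (b.append mutates the shared list): a = [19, 49, 33, 65], b = [19, 49, 33, 65]
After line 4 (same = a is b; same object -> True): same = True

True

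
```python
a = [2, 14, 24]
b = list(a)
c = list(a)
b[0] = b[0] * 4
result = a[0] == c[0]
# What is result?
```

After line 1: a = [2, 14, 24]
After line 2 (b = list(a), copy): a = [2, 14, 24], b = [2, 14, 24]
After line 3 (c = list(a) is a copy, new object): c = [2, 14, 24]
After line 4 (b[0] = 2 * 4 = 8; only b mutates (copy)): a = [2, 14, 24], b = [8, 14, 24], c = [2, 14, 24]
After line 5 (a[0] = 2, c[0] = 2; result = True)

True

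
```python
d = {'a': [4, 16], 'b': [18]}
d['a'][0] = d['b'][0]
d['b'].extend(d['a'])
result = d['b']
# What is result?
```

After line 1: d = {'a': [4, 16], 'b': [18]}
After line 2 (a[0] = b[0] = 18): d = {'a': [18, 16], 'b': [18]}
After line 3 (b.extend(a) appends [18, 16]): d = {'a': [18, 16], 'b': [18, 18, 16]}
After line 4: result = d['b'] = [18, 18, 16]

[18, 18, 16]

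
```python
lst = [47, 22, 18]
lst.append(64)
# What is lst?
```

[47, 22, 18, 64]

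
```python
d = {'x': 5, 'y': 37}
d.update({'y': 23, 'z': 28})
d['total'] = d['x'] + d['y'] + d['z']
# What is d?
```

After line 1: d = {'x': 5, 'y': 37}
After line 2 (y overwritten, z added): d = {'x': 5, 'y': 23, 'z': 28}
After line 3 (total = 5 + 23 + 28 = 56): d = {'x': 5, 'y': 23, 'z': 28, 'total': 56}

{'x': 5, 'y': 23, 'z': 28, 'total': 56}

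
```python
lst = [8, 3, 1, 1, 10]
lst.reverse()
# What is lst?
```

[10, 1, 1, 3, 8]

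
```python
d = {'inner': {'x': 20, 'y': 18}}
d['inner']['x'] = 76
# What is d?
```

After line 1: d = {'inner': {'x': 20, 'y': 18}}
After line 2 (inner x overwritten): d = {'inner': {'x': 76, 'y': 18}}

{'inner': {'x': 76, 'y': 18}}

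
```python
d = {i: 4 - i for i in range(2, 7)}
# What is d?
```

{2: 2, 3: 1, 4: 0, 5: -1, 6: -2}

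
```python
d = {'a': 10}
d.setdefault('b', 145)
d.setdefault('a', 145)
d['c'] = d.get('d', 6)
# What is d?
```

After line 1: d = {'a': 10}
After line 2 (setdefault adds 'b'=145): d = {'a': 10, 'b': 145}
After line 3 (setdefault 'a' no-op, already exists): d = {'a': 10, 'b': 145}
After line 4 (get('d', 6) returns default since 'd' not in d): d = {'a': 10, 'b': 145, 'c': 6}

{'a': 10, 'b': 145, 'c': 6}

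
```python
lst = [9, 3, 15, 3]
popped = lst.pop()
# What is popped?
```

3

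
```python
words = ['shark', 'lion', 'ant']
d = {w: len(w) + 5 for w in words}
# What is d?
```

{'shark': 10, 'lion': 9, 'ant': 8}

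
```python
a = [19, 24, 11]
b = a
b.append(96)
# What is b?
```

After line 1: a = [19, 24, 11]
After line 2 (b = a is an alias, same object): a = [19, 24, 11], b = [19, 24, 11]
After line 3 (b.append mutates the shared list): a = [19, 24, 11, 96], b = [19, 24, 11, 96]

[19, 24, 11, 96]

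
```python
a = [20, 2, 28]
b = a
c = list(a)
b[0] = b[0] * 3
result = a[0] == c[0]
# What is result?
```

After line 1: a = [20, 2, 28]
After line 2 (b = a, alias): a = [20, 2, 28], b = [20, 2, 28]
After line 3 (c = list(a) is a copy, new object): c = [20, 2, 28]
After line 4 (b[0] = 20 * 3 = 60; mutates shared a/b): a = b = [60, 2, 28], c = [20, 2, 28]
After line 5 (a[0] = 60, c[0] = 20; result = False)

False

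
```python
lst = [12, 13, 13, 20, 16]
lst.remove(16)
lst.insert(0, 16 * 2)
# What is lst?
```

After line 1: lst = [12, 13, 13, 20, 16]
After line 2 (remove first 16): lst = [12, 13, 13, 20]
After line 3 (insert 32 at index 0): lst = [32, 12, 13, 13, 20]

[32, 12, 13, 13, 20]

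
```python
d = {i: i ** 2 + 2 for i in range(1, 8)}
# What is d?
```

{1: 3, 2: 6, 3: 11, 4: 18, 5: 27, 6: 38, 7: 51}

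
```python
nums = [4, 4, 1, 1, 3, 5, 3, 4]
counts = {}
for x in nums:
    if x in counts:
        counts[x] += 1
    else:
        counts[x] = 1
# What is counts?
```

Initial: counts = {}, nums = [4, 4, 1, 1, 3, 5, 3, 4]
See 4: counts = {4: 1}
See 4: counts = {4: 2}
See 1: counts = {4: 2, 1: 1}
See 1: counts = {4: 2, 1: 2}
See 3: counts = {4: 2, 1: 2, 3: 1}
See 5: counts = {4: 2, 1: 2, 3: 1, 5: 1}
See 3: counts = {4: 2, 1: 2, 3: 2, 5: 1}
See 4: counts = {4: 3, 1: 2, 3: 2, 5: 1}

{4: 3, 1: 2, 3: 2, 5: 1}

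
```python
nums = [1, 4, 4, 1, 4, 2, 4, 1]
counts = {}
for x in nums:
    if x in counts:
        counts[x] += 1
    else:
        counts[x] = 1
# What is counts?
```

Initial: counts = {}, nums = [1, 4, 4, 1, 4, 2, 4, 1]
See 1: counts = {1: 1}
See 4: counts = {1: 1, 4: 1}
See 4: counts = {1: 1, 4: 2}
See 1: counts = {1: 2, 4: 2}
See 4: counts = {1: 2, 4: 3}
See 2: counts = {1: 2, 4: 3, 2: 1}
See 4: counts = {1: 2, 4: 4, 2: 1}
See 1: counts = {1: 3, 4: 4, 2: 1}

{1: 3, 4: 4, 2: 1}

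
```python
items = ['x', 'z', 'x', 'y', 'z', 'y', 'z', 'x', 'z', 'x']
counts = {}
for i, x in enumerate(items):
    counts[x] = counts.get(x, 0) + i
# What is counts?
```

Initial: counts = {}, items = ['x', 'z', 'x', 'y', 'z', 'y', 'z', 'x', 'z', 'x']
i=0, x='x': counts = {'x': 0}
i=1, x='z': counts = {'x': 0, 'z': 1}
i=2, x='x': counts = {'x': 2, 'z': 1}
i=3, x='y': counts = {'x': 2, 'z': 1, 'y': 3}
i=4, x='z': counts = {'x': 2, 'z': 5, 'y': 3}
i=5, x='y': counts = {'x': 2, 'z': 5, 'y': 8}
i=6, x='z': counts = {'x': 2, 'z': 11, 'y': 8}
i=7, x='x': counts = {'x': 9, 'z': 11, 'y': 8}
i=8, x='z': counts = {'x': 9, 'z': 19, 'y': 8}
i=9, x='x': counts = {'x': 18, 'z': 19, 'y': 8}

{'x': 18, 'z': 19, 'y': 8}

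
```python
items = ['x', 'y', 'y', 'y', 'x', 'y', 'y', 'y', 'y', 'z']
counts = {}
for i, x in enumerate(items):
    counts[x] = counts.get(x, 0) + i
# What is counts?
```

Initial: counts = {}, items = ['x', 'y', 'y', 'y', 'x', 'y', 'y', 'y', 'y', 'z']
i=0, x='x': counts = {'x': 0}
i=1, x='y': counts = {'x': 0, 'y': 1}
i=2, x='y': counts = {'x': 0, 'y': 3}
i=3, x='y': counts = {'x': 0, 'y': 6}
i=4, x='x': counts = {'x': 4, 'y': 6}
i=5, x='y': counts = {'x': 4, 'y': 11}
i=6, x='y': counts = {'x': 4, 'y': 17}
i=7, x='y': counts = {'x': 4, 'y': 24}
i=8, x='y': counts = {'x': 4, 'y': 32}
i=9, x='z': counts = {'x': 4, 'y': 32, 'z': 9}

{'x': 4, 'y': 32, 'z': 9}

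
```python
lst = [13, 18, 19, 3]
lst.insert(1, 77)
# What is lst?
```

[13, 77, 18, 19, 3]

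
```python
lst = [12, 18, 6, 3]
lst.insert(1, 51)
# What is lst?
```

[12, 51, 18, 6, 3]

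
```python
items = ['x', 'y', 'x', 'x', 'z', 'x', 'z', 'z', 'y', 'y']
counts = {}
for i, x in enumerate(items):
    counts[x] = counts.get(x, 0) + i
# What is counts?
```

Initial: counts = {}, items = ['x', 'y', 'x', 'x', 'z', 'x', 'z', 'z', 'y', 'y']
i=0, x='x': counts = {'x': 0}
i=1, x='y': counts = {'x': 0, 'y': 1}
i=2, x='x': counts = {'x': 2, 'y': 1}
i=3, x='x': counts = {'x': 5, 'y': 1}
i=4, x='z': counts = {'x': 5, 'y': 1, 'z': 4}
i=5, x='x': counts = {'x': 10, 'y': 1, 'z': 4}
i=6, x='z': counts = {'x': 10, 'y': 1, 'z': 10}
i=7, x='z': counts = {'x': 10, 'y': 1, 'z': 17}
i=8, x='y': counts = {'x': 10, 'y': 9, 'z': 17}
i=9, x='y': counts = {'x': 10, 'y': 18, 'z': 17}

{'x': 10, 'y': 18, 'z': 17}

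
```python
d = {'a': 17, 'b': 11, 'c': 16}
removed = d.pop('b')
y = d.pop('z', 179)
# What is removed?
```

After line 1: d = {'a': 17, 'b': 11, 'c': 16}
After line 2 (pop 'b' returns 11): d = {'a': 17, 'c': 16}, removed = 11
After line 3 (pop 'z' missing, returns default 179): d = {'a': 17, 'c': 16}, y = 179

11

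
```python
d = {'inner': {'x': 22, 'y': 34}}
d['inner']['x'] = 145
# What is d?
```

After line 1: d = {'inner': {'x': 22, 'y': 34}}
After line 2 (inner x overwritten): d = {'inner': {'x': 145, 'y': 34}}

{'inner': {'x': 145, 'y': 34}}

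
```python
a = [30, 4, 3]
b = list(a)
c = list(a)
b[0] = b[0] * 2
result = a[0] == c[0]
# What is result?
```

After line 1: a = [30, 4, 3]
After line 2 (b = list(a), copy): a = [30, 4, 3], b = [30, 4, 3]
After line 3 (c = list(a) is a copy, new object): c = [30, 4, 3]
After line 4 (b[0] = 30 * 2 = 60; only b mutates (copy)): a = [30, 4, 3], b = [60, 4, 3], c = [30, 4, 3]
After line 5 (a[0] = 30, c[0] = 30; result = True)

True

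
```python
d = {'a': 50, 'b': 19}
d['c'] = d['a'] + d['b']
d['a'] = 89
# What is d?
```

After line 1: d = {'a': 50, 'b': 19}
After line 2 (d['c'] = 50 + 19): d = {'a': 50, 'b': 19, 'c': 69}
After line 3: d = {'a': 89, 'b': 19, 'c': 69}

{'a': 89, 'b': 19, 'c': 69}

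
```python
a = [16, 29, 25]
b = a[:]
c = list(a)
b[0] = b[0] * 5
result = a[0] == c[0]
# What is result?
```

After line 1: a = [16, 29, 25]
After line 2 (b = a[:], copy): a = [16, 29, 25], b = [16, 29, 25]
After line 3 (c = list(a) is a copy, new object): c = [16, 29, 25]
After line 4 (b[0] = 16 * 5 = 80; only b mutates (copy)): a = [16, 29, 25], b = [80, 29, 25], c = [16, 29, 25]
After line 5 (a[0] = 16, c[0] = 16; result = True)

True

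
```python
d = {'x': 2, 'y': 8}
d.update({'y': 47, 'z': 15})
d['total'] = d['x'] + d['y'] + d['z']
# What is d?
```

After line 1: d = {'x': 2, 'y': 8}
After line 2 (y overwritten, z added): d = {'x': 2, 'y': 47, 'z': 15}
After line 3 (total = 2 + 47 + 15 = 64): d = {'x': 2, 'y': 47, 'z': 15, 'total': 64}

{'x': 2, 'y': 47, 'z': 15, 'total': 64}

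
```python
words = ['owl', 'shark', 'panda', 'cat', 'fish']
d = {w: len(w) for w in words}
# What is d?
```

{'owl': 3, 'shark': 5, 'panda': 5, 'cat': 3, 'fish': 4}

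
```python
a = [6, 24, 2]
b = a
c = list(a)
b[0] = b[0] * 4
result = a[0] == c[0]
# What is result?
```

After line 1: a = [6, 24, 2]
After line 2 (b = a, alias): a = [6, 24, 2], b = [6, 24, 2]
After line 3 (c = list(a) is a copy, new object): c = [6, 24, 2]
After line 4 (b[0] = 6 * 4 = 24; mutates shared a/b): a = b = [24, 24, 2], c = [6, 24, 2]
After line 5 (a[0] = 24, c[0] = 6; result = False)

False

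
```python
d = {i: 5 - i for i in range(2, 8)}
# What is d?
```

{2: 3, 3: 2, 4: 1, 5: 0, 6: -1, 7: -2}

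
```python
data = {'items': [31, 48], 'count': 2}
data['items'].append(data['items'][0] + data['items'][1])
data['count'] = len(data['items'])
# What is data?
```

After line 1: data = {'items': [31, 48], 'count': 2}
After line 2 (append 31 + 48 = 79): data = {'items': [31, 48, 79], 'count': 2}
After line 3 (count = len(items) = 3): data = {'items': [31, 48, 79], 'count': 3}

{'items': [31, 48, 79], 'count': 3}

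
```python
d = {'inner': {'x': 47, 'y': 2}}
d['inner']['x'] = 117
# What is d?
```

After line 1: d = {'inner': {'x': 47, 'y': 2}}
After line 2 (inner x overwritten): d = {'inner': {'x': 117, 'y': 2}}

{'inner': {'x': 117, 'y': 2}}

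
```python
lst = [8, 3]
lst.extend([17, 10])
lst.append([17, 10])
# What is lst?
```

After line 1: lst = [8, 3]
After line 2 (extend unpacks [17, 10]): lst = [8, 3, 17, 10]
After line 3 (append adds [17, 10] as single element): lst = [8, 3, 17, 10, [17, 10]]

[8, 3, 17, 10, [17, 10]]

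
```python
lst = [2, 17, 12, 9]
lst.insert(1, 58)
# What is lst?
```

[2, 58, 17, 12, 9]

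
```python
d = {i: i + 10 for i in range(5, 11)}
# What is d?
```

{5: 15, 6: 16, 7: 17, 8: 18, 9: 19, 10: 20}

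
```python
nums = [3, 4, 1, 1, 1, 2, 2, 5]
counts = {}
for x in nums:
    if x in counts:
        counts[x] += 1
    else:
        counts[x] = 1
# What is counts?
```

Initial: counts = {}, nums = [3, 4, 1, 1, 1, 2, 2, 5]
See 3: counts = {3: 1}
See 4: counts = {3: 1, 4: 1}
See 1: counts = {3: 1, 4: 1, 1: 1}
See 1: counts = {3: 1, 4: 1, 1: 2}
See 1: counts = {3: 1, 4: 1, 1: 3}
See 2: counts = {3: 1, 4: 1, 1: 3, 2: 1}
See 2: counts = {3: 1, 4: 1, 1: 3, 2: 2}
See 5: counts = {3: 1, 4: 1, 1: 3, 2: 2, 5: 1}

{3: 1, 4: 1, 1: 3, 2: 2, 5: 1}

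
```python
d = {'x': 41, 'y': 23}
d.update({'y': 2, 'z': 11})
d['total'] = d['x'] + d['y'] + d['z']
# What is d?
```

After line 1: d = {'x': 41, 'y': 23}
After line 2 (y overwritten, z added): d = {'x': 41, 'y': 2, 'z': 11}
After line 3 (total = 41 + 2 + 11 = 54): d = {'x': 41, 'y': 2, 'z': 11, 'total': 54}

{'x': 41, 'y': 2, 'z': 11, 'total': 54}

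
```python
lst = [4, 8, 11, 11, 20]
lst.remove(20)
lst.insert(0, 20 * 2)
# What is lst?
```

After line 1: lst = [4, 8, 11, 11, 20]
After line 2 (remove first 20): lst = [4, 8, 11, 11]
After line 3 (insert 40 at index 0): lst = [40, 4, 8, 11, 11]

[40, 4, 8, 11, 11]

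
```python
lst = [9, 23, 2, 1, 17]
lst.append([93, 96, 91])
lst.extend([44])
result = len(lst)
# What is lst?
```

After line 1: lst = [9, 23, 2, 1, 17]
After line 2 (append adds [93, 96, 91] as single element): lst = [9, 23, 2, 1, 17, [93, 96, 91]]
After line 3 (extend unpacks [44], adds 44): lst = [9, 23, 2, 1, 17, [93, 96, 91], 44]
After line 4: result = len(lst) = 7

[9, 23, 2, 1, 17, [93, 96, 91], 44]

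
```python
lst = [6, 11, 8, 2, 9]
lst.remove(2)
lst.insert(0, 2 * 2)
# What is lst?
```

After line 1: lst = [6, 11, 8, 2, 9]
After line 2 (remove first 2): lst = [6, 11, 8, 9]
After line 3 (insert 4 at index 0): lst = [4, 6, 11, 8, 9]

[4, 6, 11, 8, 9]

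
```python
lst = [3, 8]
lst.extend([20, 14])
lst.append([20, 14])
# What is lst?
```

After line 1: lst = [3, 8]
After line 2 (extend unpacks [20, 14]): lst = [3, 8, 20, 14]
After line 3 (append adds [20, 14] as single element): lst = [3, 8, 20, 14, [20, 14]]

[3, 8, 20, 14, [20, 14]]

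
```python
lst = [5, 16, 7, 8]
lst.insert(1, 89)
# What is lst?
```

[5, 89, 16, 7, 8]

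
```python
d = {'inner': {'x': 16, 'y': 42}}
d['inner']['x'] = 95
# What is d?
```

After line 1: d = {'inner': {'x': 16, 'y': 42}}
After line 2 (inner x overwritten): d = {'inner': {'x': 95, 'y': 42}}

{'inner': {'x': 95, 'y': 42}}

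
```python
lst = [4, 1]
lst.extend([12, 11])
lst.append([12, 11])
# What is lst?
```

After line 1: lst = [4, 1]
After line 2 (extend unpacks [12, 11]): lst = [4, 1, 12, 11]
After line 3 (append adds [12, 11] as single element): lst = [4, 1, 12, 11, [12, 11]]

[4, 1, 12, 11, [12, 11]]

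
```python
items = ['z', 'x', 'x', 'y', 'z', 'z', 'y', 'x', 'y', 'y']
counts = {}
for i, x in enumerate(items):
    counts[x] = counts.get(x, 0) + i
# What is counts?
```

Initial: counts = {}, items = ['z', 'x', 'x', 'y', 'z', 'z', 'y', 'x', 'y', 'y']
i=0, x='z': counts = {'z': 0}
i=1, x='x': counts = {'z': 0, 'x': 1}
i=2, x='x': counts = {'z': 0, 'x': 3}
i=3, x='y': counts = {'z': 0, 'x': 3, 'y': 3}
i=4, x='z': counts = {'z': 4, 'x': 3, 'y': 3}
i=5, x='z': counts = {'z': 9, 'x': 3, 'y': 3}
i=6, x='y': counts = {'z': 9, 'x': 3, 'y': 9}
i=7, x='x': counts = {'z': 9, 'x': 10, 'y': 9}
i=8, x='y': counts = {'z': 9, 'x': 10, 'y': 17}
i=9, x='y': counts = {'z': 9, 'x': 10, 'y': 26}

{'z': 9, 'x': 10, 'y': 26}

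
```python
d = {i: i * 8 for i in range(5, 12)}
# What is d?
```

{5: 40, 6: 48, 7: 56, 8: 64, 9: 72, 10: 80, 11: 88}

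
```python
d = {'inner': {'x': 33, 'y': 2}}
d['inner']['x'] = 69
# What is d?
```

After line 1: d = {'inner': {'x': 33, 'y': 2}}
After line 2 (inner x overwritten): d = {'inner': {'x': 69, 'y': 2}}

{'inner': {'x': 69, 'y': 2}}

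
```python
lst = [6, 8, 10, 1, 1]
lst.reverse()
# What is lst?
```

[1, 1, 10, 8, 6]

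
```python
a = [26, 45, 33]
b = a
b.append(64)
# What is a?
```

After line 1: a = [26, 45, 33]
After line 2 (b = a is an alias, same object): a = [26, 45, 33], b = [26, 45, 33]
After line 3 (b.append mutates the shared list): a = [26, 45, 33, 64], b = [26, 45, 33, 64]

[26, 45, 33, 64]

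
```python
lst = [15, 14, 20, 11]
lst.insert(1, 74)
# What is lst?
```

[15, 74, 14, 20, 11]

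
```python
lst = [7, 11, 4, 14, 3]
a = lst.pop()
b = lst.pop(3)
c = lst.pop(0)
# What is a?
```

After line 1: lst = [7, 11, 4, 14, 3]
After line 2 (pop() -> a = 3): lst = [7, 11, 4, 14]
After line 3 (pop(3) -> b = 14): lst = [7, 11, 4]
After line 4 (pop(0) -> c = 7): lst = [11, 4]

3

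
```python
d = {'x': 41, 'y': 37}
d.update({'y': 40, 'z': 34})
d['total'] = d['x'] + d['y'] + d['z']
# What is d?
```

After line 1: d = {'x': 41, 'y': 37}
After line 2 (y overwritten, z added): d = {'x': 41, 'y': 40, 'z': 34}
After line 3 (total = 41 + 40 + 34 = 115): d = {'x': 41, 'y': 40, 'z': 34, 'total': 115}

{'x': 41, 'y': 40, 'z': 34, 'total': 115}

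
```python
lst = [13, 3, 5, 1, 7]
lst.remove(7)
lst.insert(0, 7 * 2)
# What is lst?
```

After line 1: lst = [13, 3, 5, 1, 7]
After line 2 (remove first 7): lst = [13, 3, 5, 1]
After line 3 (insert 14 at index 0): lst = [14, 13, 3, 5, 1]

[14, 13, 3, 5, 1]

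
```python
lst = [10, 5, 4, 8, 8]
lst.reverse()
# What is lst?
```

[8, 8, 4, 5, 10]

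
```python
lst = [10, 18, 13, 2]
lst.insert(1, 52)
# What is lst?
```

[10, 52, 18, 13, 2]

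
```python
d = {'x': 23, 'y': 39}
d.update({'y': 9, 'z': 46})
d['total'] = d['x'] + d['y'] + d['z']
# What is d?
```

After line 1: d = {'x': 23, 'y': 39}
After line 2 (y overwritten, z added): d = {'x': 23, 'y': 9, 'z': 46}
After line 3 (total = 23 + 9 + 46 = 78): d = {'x': 23, 'y': 9, 'z': 46, 'total': 78}

{'x': 23, 'y': 9, 'z': 46, 'total': 78}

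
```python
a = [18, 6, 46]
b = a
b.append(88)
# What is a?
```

After line 1: a = [18, 6, 46]
After line 2 (b = a is an alias, same object): a = [18, 6, 46], b = [18, 6, 46]
After line 3 (b.append mutates the shared list): a = [18, 6, 46, 88], b = [18, 6, 46, 88]

[18, 6, 46, 88]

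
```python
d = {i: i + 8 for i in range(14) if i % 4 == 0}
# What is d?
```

{0: 8, 4: 12, 8: 16, 12: 20}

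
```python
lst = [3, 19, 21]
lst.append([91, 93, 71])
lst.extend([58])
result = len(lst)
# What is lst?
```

After line 1: lst = [3, 19, 21]
After line 2 (append adds [91, 93, 71] as single element): lst = [3, 19, 21, [91, 93, 71]]
After line 3 (extend unpacks [58], adds 58): lst = [3, 19, 21, [91, 93, 71], 58]
After line 4: result = len(lst) = 5

[3, 19, 21, [91, 93, 71], 58]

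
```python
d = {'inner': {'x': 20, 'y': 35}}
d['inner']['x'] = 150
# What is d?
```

After line 1: d = {'inner': {'x': 20, 'y': 35}}
After line 2 (inner x overwritten): d = {'inner': {'x': 150, 'y': 35}}

{'inner': {'x': 150, 'y': 35}}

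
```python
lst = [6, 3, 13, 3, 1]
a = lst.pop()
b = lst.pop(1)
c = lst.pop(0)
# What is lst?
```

After line 1: lst = [6, 3, 13, 3, 1]
After line 2 (pop() -> a = 1): lst = [6, 3, 13, 3]
After line 3 (pop(1) -> b = 3): lst = [6, 13, 3]
After line 4 (pop(0) -> c = 6): lst = [13, 3]

[13, 3]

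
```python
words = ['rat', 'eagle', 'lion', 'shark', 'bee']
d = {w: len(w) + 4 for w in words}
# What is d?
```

{'rat': 7, 'eagle': 9, 'lion': 8, 'shark': 9, 'bee': 7}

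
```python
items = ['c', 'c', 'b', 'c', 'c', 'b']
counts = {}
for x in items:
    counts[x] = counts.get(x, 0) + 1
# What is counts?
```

Initial: counts = {}, items = ['c', 'c', 'b', 'c', 'c', 'b']
See 'c': counts = {'c': 1}
See 'c': counts = {'c': 2}
See 'b': counts = {'c': 2, 'b': 1}
See 'c': counts = {'c': 3, 'b': 1}
See 'c': counts = {'c': 4, 'b': 1}
See 'b': counts = {'c': 4, 'b': 2}

{'c': 4, 'b': 2}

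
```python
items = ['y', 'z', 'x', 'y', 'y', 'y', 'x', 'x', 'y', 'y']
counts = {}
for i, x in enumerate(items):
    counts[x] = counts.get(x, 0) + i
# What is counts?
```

Initial: counts = {}, items = ['y', 'z', 'x', 'y', 'y', 'y', 'x', 'x', 'y', 'y']
i=0, x='y': counts = {'y': 0}
i=1, x='z': counts = {'y': 0, 'z': 1}
i=2, x='x': counts = {'y': 0, 'z': 1, 'x': 2}
i=3, x='y': counts = {'y': 3, 'z': 1, 'x': 2}
i=4, x='y': counts = {'y': 7, 'z': 1, 'x': 2}
i=5, x='y': counts = {'y': 12, 'z': 1, 'x': 2}
i=6, x='x': counts = {'y': 12, 'z': 1, 'x': 8}
i=7, x='x': counts = {'y': 12, 'z': 1, 'x': 15}
i=8, x='y': counts = {'y': 20, 'z': 1, 'x': 15}
i=9, x='y': counts = {'y': 29, 'z': 1, 'x': 15}

{'y': 29, 'z': 1, 'x': 15}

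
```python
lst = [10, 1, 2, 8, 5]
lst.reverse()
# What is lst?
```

[5, 8, 2, 1, 10]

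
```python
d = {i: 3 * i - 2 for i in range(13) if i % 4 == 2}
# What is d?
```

{2: 4, 6: 16, 10: 28}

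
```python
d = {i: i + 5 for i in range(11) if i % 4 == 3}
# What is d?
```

{3: 8, 7: 12}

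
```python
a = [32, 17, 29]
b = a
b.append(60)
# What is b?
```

After line 1: a = [32, 17, 29]
After line 2 (b = a is an alias, same object): a = [32, 17, 29], b = [32, 17, 29]
After line 3 (b.append mutates the shared list): a = [32, 17, 29, 60], b = [32, 17, 29, 60]

[32, 17, 29, 60]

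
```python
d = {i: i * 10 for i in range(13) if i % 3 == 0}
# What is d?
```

{0: 0, 3: 30, 6: 60, 9: 90, 12: 120}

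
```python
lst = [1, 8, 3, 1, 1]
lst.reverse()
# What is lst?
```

[1, 1, 3, 8, 1]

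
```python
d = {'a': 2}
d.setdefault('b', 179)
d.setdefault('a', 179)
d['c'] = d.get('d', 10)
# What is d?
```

After line 1: d = {'a': 2}
After line 2 (setdefault adds 'b'=179): d = {'a': 2, 'b': 179}
After line 3 (setdefault 'a' no-op, already exists): d = {'a': 2, 'b': 179}
After line 4 (get('d', 10) returns default since 'd' not in d): d = {'a': 2, 'b': 179, 'c': 10}

{'a': 2, 'b': 179, 'c': 10}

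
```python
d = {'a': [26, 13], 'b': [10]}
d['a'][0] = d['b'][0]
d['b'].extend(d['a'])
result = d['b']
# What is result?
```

After line 1: d = {'a': [26, 13], 'b': [10]}
After line 2 (a[0] = b[0] = 10): d = {'a': [10, 13], 'b': [10]}
After line 3 (b.extend(a) appends [10, 13]): d = {'a': [10, 13], 'b': [10, 10, 13]}
After line 4: result = d['b'] = [10, 10, 13]

[10, 10, 13]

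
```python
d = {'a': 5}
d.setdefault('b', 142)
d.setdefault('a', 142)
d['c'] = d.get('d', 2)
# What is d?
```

After line 1: d = {'a': 5}
After line 2 (setdefault adds 'b'=142): d = {'a': 5, 'b': 142}
After line 3 (setdefault 'a' no-op, already exists): d = {'a': 5, 'b': 142}
After line 4 (get('d', 2) returns default since 'd' not in d): d = {'a': 5, 'b': 142, 'c': 2}

{'a': 5, 'b': 142, 'c': 2}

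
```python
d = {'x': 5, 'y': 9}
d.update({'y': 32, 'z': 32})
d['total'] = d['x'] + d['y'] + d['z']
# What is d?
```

After line 1: d = {'x': 5, 'y': 9}
After line 2 (y overwritten, z added): d = {'x': 5, 'y': 32, 'z': 32}
After line 3 (total = 5 + 32 + 32 = 69): d = {'x': 5, 'y': 32, 'z': 32, 'total': 69}

{'x': 5, 'y': 32, 'z': 32, 'total': 69}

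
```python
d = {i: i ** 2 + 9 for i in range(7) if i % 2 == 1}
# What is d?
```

{1: 10, 3: 18, 5: 34}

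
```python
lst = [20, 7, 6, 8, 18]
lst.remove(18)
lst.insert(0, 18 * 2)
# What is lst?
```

After line 1: lst = [20, 7, 6, 8, 18]
After line 2 (remove first 18): lst = [20, 7, 6, 8]
After line 3 (insert 36 at index 0): lst = [36, 20, 7, 6, 8]

[36, 20, 7, 6, 8]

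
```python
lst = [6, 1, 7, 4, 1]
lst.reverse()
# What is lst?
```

[1, 4, 7, 1, 6]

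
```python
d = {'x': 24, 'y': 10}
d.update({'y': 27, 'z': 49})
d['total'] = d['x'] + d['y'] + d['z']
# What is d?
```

After line 1: d = {'x': 24, 'y': 10}
After line 2 (y overwritten, z added): d = {'x': 24, 'y': 27, 'z': 49}
After line 3 (total = 24 + 27 + 49 = 100): d = {'x': 24, 'y': 27, 'z': 49, 'total': 100}

{'x': 24, 'y': 27, 'z': 49, 'total': 100}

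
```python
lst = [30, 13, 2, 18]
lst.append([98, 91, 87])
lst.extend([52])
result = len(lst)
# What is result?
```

After line 1: lst = [30, 13, 2, 18]
After line 2 (append adds [98, 91, 87] as single element): lst = [30, 13, 2, 18, [98, 91, 87]]
After line 3 (extend unpacks [52], adds 52): lst = [30, 13, 2, 18, [98, 91, 87], 52]
After line 4: result = len(lst) = 6

6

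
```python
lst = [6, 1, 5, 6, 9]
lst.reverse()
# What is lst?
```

[9, 6, 5, 1, 6]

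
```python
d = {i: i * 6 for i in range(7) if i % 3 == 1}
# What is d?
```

{1: 6, 4: 24}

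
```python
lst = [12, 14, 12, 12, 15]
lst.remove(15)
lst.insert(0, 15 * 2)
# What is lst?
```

After line 1: lst = [12, 14, 12, 12, 15]
After line 2 (remove first 15): lst = [12, 14, 12, 12]
After line 3 (insert 30 at index 0): lst = [30, 12, 14, 12, 12]

[30, 12, 14, 12, 12]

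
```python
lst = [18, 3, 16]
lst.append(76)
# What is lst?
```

[18, 3, 16, 76]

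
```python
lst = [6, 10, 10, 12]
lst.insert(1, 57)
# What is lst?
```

[6, 57, 10, 10, 12]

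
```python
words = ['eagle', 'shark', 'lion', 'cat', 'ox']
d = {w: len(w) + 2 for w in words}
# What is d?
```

{'eagle': 7, 'shark': 7, 'lion': 6, 'cat': 5, 'ox': 4}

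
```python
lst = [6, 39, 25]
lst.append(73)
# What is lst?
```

[6, 39, 25, 73]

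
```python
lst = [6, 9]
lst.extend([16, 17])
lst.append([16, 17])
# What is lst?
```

After line 1: lst = [6, 9]
After line 2 (extend unpacks [16, 17]): lst = [6, 9, 16, 17]
After line 3 (append adds [16, 17] as single element): lst = [6, 9, 16, 17, [16, 17]]

[6, 9, 16, 17, [16, 17]]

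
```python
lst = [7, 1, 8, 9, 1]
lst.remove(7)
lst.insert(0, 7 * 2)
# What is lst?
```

After line 1: lst = [7, 1, 8, 9, 1]
After line 2 (remove first 7): lst = [1, 8, 9, 1]
After line 3 (insert 14 at index 0): lst = [14, 1, 8, 9, 1]

[14, 1, 8, 9, 1]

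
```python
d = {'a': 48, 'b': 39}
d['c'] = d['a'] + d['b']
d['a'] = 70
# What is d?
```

After line 1: d = {'a': 48, 'b': 39}
After line 2 (d['c'] = 48 + 39): d = {'a': 48, 'b': 39, 'c': 87}
After line 3: d = {'a': 70, 'b': 39, 'c': 87}

{'a': 70, 'b': 39, 'c': 87}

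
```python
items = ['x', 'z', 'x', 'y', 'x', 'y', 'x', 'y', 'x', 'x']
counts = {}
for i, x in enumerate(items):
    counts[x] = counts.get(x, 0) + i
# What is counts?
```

Initial: counts = {}, items = ['x', 'z', 'x', 'y', 'x', 'y', 'x', 'y', 'x', 'x']
i=0, x='x': counts = {'x': 0}
i=1, x='z': counts = {'x': 0, 'z': 1}
i=2, x='x': counts = {'x': 2, 'z': 1}
i=3, x='y': counts = {'x': 2, 'z': 1, 'y': 3}
i=4, x='x': counts = {'x': 6, 'z': 1, 'y': 3}
i=5, x='y': counts = {'x': 6, 'z': 1, 'y': 8}
i=6, x='x': counts = {'x': 12, 'z': 1, 'y': 8}
i=7, x='y': counts = {'x': 12, 'z': 1, 'y': 15}
i=8, x='x': counts = {'x': 20, 'z': 1, 'y': 15}
i=9, x='x': counts = {'x': 29, 'z': 1, 'y': 15}

{'x': 29, 'z': 1, 'y': 15}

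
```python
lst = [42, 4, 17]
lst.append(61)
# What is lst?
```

[42, 4, 17, 61]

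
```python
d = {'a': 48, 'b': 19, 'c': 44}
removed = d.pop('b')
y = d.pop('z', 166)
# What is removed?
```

After line 1: d = {'a': 48, 'b': 19, 'c': 44}
After line 2 (pop 'b' returns 19): d = {'a': 48, 'c': 44}, removed = 19
After line 3 (pop 'z' missing, returns default 166): d = {'a': 48, 'c': 44}, y = 166

19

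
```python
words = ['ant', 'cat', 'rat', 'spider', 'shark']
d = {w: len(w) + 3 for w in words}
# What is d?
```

{'ant': 6, 'cat': 6, 'rat': 6, 'spider': 9, 'shark': 8}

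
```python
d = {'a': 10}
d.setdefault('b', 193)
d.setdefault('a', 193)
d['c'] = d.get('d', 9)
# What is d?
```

After line 1: d = {'a': 10}
After line 2 (setdefault adds 'b'=193): d = {'a': 10, 'b': 193}
After line 3 (setdefault 'a' no-op, already exists): d = {'a': 10, 'b': 193}
After line 4 (get('d', 9) returns default since 'd' not in d): d = {'a': 10, 'b': 193, 'c': 9}

{'a': 10, 'b': 193, 'c': 9}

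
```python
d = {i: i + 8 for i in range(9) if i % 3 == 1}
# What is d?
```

{1: 9, 4: 12, 7: 15}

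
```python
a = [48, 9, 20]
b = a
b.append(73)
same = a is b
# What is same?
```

After line 1: a = [48, 9, 20]
After line 2 (b = a is an alias, same object): a = [48, 9, 20], b = [48, 9, 20]
After line 3 (b.append mutates the shared list): a = [48, 9, 20, 73], b = [48, 9, 20, 73]
After line 4 (same = a is b; same object -> True): same = True

True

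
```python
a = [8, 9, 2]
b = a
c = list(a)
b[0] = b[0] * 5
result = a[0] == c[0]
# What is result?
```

After line 1: a = [8, 9, 2]
After line 2 (b = a, alias): a = [8, 9, 2], b = [8, 9, 2]
After line 3 (c = list(a) is a copy, new object): c = [8, 9, 2]
After line 4 (b[0] = 8 * 5 = 40; mutates shared a/b): a = b = [40, 9, 2], c = [8, 9, 2]
After line 5 (a[0] = 40, c[0] = 8; result = False)

False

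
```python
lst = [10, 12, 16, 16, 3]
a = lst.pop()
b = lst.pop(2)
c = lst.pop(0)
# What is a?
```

After line 1: lst = [10, 12, 16, 16, 3]
After line 2 (pop() -> a = 3): lst = [10, 12, 16, 16]
After line 3 (pop(2) -> b = 16): lst = [10, 12, 16]
After line 4 (pop(0) -> c = 10): lst = [12, 16]

3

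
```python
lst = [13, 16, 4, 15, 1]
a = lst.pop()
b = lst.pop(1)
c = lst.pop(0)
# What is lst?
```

After line 1: lst = [13, 16, 4, 15, 1]
After line 2 (pop() -> a = 1): lst = [13, 16, 4, 15]
After line 3 (pop(1) -> b = 16): lst = [13, 4, 15]
After line 4 (pop(0) -> c = 13): lst = [4, 15]

[4, 15]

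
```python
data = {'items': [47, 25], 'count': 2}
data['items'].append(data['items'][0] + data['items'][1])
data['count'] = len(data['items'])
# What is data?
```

After line 1: data = {'items': [47, 25], 'count': 2}
After line 2 (append 47 + 25 = 72): data = {'items': [47, 25, 72], 'count': 2}
After line 3 (count = len(items) = 3): data = {'items': [47, 25, 72], 'count': 3}

{'items': [47, 25, 72], 'count': 3}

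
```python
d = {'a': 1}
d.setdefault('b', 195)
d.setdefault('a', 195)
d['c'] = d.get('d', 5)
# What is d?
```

After line 1: d = {'a': 1}
After line 2 (setdefault adds 'b'=195): d = {'a': 1, 'b': 195}
After line 3 (setdefault 'a' no-op, already exists): d = {'a': 1, 'b': 195}
After line 4 (get('d', 5) returns default since 'd' not in d): d = {'a': 1, 'b': 195, 'c': 5}

{'a': 1, 'b': 195, 'c': 5}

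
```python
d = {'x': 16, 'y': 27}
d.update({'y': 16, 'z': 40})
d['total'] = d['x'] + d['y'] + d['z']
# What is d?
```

After line 1: d = {'x': 16, 'y': 27}
After line 2 (y overwritten, z added): d = {'x': 16, 'y': 16, 'z': 40}
After line 3 (total = 16 + 16 + 40 = 72): d = {'x': 16, 'y': 16, 'z': 40, 'total': 72}

{'x': 16, 'y': 16, 'z': 40, 'total': 72}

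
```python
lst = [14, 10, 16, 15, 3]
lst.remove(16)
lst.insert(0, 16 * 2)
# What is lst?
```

After line 1: lst = [14, 10, 16, 15, 3]
After line 2 (remove first 16): lst = [14, 10, 15, 3]
After line 3 (insert 32 at index 0): lst = [32, 14, 10, 15, 3]

[32, 14, 10, 15, 3]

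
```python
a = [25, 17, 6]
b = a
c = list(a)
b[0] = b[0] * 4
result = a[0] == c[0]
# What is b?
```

After line 1: a = [25, 17, 6]
After line 2 (b = a, alias): a = [25, 17, 6], b = [25, 17, 6]
After line 3 (c = list(a) is a copy, new object): c = [25, 17, 6]
After line 4 (b[0] = 25 * 4 = 100; mutates shared a/b): a = b = [100, 17, 6], c = [25, 17, 6]
After line 5 (a[0] = 100, c[0] = 25; result = False)

[100, 17, 6]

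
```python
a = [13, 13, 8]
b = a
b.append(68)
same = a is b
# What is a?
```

After line 1: a = [13, 13, 8]
After line 2 (b = a is an alias, same object): a = [13, 13, 8], b = [13, 13, 8]
After line 3 (b.append mutates the shared list): a = [13, 13, 8, 68], b = [13, 13, 8, 68]
After line 4 (same = a is b; same object -> True): same = True

[13, 13, 8, 68]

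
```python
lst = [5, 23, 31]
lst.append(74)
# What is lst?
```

[5, 23, 31, 74]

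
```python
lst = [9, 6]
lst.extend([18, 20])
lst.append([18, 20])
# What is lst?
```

After line 1: lst = [9, 6]
After line 2 (extend unpacks [18, 20]): lst = [9, 6, 18, 20]
After line 3 (append adds [18, 20] as single element): lst = [9, 6, 18, 20, [18, 20]]

[9, 6, 18, 20, [18, 20]]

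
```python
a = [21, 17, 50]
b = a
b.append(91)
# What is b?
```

After line 1: a = [21, 17, 50]
After line 2 (b = a is an alias, same object): a = [21, 17, 50], b = [21, 17, 50]
After line 3 (b.append mutates the shared list): a = [21, 17, 50, 91], b = [21, 17, 50, 91]

[21, 17, 50, 91]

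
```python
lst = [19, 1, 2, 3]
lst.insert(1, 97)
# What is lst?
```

[19, 97, 1, 2, 3]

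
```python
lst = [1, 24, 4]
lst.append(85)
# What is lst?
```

[1, 24, 4, 85]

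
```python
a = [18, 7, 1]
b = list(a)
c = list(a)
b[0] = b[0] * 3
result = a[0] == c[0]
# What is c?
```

After line 1: a = [18, 7, 1]
After line 2 (b = list(a), copy): a = [18, 7, 1], b = [18, 7, 1]
After line 3 (c = list(a) is a copy, new object): c = [18, 7, 1]
After line 4 (b[0] = 18 * 3 = 54; only b mutates (copy)): a = [18, 7, 1], b = [54, 7, 1], c = [18, 7, 1]
After line 5 (a[0] = 18, c[0] = 18; result = True)

[18, 7, 1]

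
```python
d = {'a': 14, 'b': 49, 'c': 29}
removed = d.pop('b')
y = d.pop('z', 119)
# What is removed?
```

After line 1: d = {'a': 14, 'b': 49, 'c': 29}
After line 2 (pop 'b' returns 49): d = {'a': 14, 'c': 29}, removed = 49
After line 3 (pop 'z' missing, returns default 119): d = {'a': 14, 'c': 29}, y = 119

49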